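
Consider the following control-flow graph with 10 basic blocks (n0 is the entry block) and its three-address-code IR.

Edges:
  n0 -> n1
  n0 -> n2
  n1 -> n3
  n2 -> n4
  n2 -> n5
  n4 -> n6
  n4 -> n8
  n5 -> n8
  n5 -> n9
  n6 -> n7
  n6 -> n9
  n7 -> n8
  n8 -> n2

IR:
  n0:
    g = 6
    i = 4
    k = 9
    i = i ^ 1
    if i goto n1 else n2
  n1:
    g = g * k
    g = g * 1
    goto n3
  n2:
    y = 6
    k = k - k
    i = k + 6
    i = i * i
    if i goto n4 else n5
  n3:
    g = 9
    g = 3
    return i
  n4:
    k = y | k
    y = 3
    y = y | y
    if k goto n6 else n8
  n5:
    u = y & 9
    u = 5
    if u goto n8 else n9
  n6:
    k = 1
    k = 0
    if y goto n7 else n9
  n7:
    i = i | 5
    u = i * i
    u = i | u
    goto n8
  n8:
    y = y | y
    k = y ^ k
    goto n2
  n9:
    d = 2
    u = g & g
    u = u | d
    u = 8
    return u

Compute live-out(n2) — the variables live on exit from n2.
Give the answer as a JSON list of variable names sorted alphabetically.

Answer: ["g", "i", "k", "y"]

Working:
def/use:
  n0: {g,i,k} / ∅
  n1: {g} / {g,k}
  n2: {i,k,y} / {k}
  n3: {g} / {i}
  n4: {k,y} / {k,y}
  n5: {u} / {y}
  n6: {k} / {y}
  n7: {i,u} / {i}
  n8: {k,y} / {k,y}
  n9: {d,u} / {g}

Live sets:
  live n0: ∅→{g,i,k}
  live n1: {g,i,k}→{i}
  live n2: {g,k}→{g,i,k,y}
  live n3: {i}→∅
  live n4: {g,i,k,y}→{g,i,k,y}
  live n5: {g,k,y}→{g,k,y}
  live n6: {g,i,y}→{g,i,k,y}
  live n7: {g,i,k,y}→{g,k,y}
  live n8: {g,k,y}→{g,k}
  live n9: {g}→∅

live-out(n2) = ["g", "i", "k", "y"]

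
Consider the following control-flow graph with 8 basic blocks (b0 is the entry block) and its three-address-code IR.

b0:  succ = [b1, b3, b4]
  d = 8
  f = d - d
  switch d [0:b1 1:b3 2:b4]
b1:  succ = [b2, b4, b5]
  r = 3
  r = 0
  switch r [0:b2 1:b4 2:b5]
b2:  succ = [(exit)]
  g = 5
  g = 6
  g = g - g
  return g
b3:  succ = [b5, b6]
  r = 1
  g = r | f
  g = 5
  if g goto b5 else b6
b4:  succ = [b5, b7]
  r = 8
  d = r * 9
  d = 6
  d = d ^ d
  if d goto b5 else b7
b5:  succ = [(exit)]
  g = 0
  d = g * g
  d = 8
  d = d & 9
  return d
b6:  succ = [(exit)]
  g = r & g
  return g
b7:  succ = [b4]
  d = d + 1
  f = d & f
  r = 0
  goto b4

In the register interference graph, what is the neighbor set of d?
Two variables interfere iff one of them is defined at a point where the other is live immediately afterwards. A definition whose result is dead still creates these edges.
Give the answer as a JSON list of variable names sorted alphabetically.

Answer: ["f"]

Analysis:
Block summaries:
  b0: def={d,f} ue=∅
  b1: def={r} ue=∅
  b2: def={g} ue=∅
  b3: def={g,r} ue={f}
  b4: def={d,r} ue=∅
  b5: def={d,g} ue=∅
  b6: def={g} ue={g,r}
  b7: def={d,f,r} ue={d,f}

Backward fixpoint:
  live b0: ∅→{f}
  live b1: {f}→{f}
  live b2: ∅→∅
  live b3: {f}→{g,r}
  live b4: {f}→{d,f}
  live b5: ∅→∅
  live b6: {g,r}→∅
  live b7: {d,f}→{f}

Conflict graph:
  d — {f}
  f — {d,r}
  g — {r}
  r — {f,g}

N(d) = ["f"]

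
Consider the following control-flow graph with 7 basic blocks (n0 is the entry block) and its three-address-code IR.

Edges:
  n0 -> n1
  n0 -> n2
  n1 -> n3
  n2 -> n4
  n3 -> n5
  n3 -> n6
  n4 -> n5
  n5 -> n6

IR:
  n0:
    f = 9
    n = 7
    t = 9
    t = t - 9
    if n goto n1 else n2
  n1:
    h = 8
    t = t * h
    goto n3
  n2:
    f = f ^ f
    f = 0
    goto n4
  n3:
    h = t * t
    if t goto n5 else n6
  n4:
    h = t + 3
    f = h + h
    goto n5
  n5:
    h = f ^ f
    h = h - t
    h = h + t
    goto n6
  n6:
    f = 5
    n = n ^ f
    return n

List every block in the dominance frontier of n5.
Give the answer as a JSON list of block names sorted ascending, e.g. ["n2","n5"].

Answer: ["n6"]

Derivation:
idom tree: n1←n0 n2←n0 n3←n1 n4←n2 n5←n0 n6←n0
Dom at joins:
  n5: preds {n3,n4}: {n0,n1,n3} ∩ {n0,n2,n4} = {n0}; idom=n0
  n6: preds {n3,n5}: {n0,n1,n3} ∩ {n0,n5} = {n0}; idom=n0

DF walk-up:
  n5←n3: walk n3→n1 to n0
  n5←n4: walk n4→n2 to n0
  n6←n3: walk n3→n1 to n0
  n6←n5: walk n5 to n0
  n0 → ∅
  n1 → {n5,n6}
  n2 → {n5}
  n3 → {n5,n6}
  n4 → {n5}
  n5 → {n6}
  n6 → ∅

DF(n5) = ["n6"]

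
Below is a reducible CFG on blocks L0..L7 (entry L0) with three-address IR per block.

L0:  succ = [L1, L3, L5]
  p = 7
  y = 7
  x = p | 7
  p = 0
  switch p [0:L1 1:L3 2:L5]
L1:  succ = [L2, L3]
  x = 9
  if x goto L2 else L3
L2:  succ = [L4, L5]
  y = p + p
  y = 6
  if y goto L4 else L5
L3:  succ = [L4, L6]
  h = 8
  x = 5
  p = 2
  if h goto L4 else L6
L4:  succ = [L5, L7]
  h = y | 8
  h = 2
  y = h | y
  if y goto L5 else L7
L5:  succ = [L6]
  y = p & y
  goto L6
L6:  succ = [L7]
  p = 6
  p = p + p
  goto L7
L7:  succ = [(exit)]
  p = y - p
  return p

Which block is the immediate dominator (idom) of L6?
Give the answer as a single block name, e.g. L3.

Answer: L0

Derivation:
idom tree: L1←L0 L2←L1 L3←L0 L4←L0 L5←L0 L6←L0 L7←L0
Join-block Dom:
  L3: preds {L0,L1}: {L0} ∩ {L0,L1} = {L0}; idom=L0
  L4: preds {L2,L3}: {L0,L1,L2} ∩ {L0,L3} = {L0}; idom=L0
  L5: preds {L0,L2,L4}: {L0} ∩ {L0,L1,L2} ∩ {L0,L4} = {L0}; idom=L0
  L6: preds {L3,L5}: {L0,L3} ∩ {L0,L5} = {L0}; idom=L0
  L7: preds {L4,L6}: {L0,L4} ∩ {L0,L6} = {L0}; idom=L0

idom(L6) = L0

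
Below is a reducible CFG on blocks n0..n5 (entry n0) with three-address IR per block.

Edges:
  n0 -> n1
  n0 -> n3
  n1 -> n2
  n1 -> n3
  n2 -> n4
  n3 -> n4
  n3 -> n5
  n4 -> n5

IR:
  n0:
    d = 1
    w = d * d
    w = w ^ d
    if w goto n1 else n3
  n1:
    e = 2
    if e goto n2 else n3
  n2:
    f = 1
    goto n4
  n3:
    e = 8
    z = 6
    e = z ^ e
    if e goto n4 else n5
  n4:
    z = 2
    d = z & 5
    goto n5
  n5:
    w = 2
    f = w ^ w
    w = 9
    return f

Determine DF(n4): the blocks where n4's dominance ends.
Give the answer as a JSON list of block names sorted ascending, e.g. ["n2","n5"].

Answer: ["n5"]

Working:
idom tree: n1←n0 n2←n1 n3←n0 n4←n0 n5←n0
Join-block Dom:
  n3: preds {n0,n1}: {n0} ∩ {n0,n1} = {n0}; idom=n0
  n4: preds {n2,n3}: {n0,n1,n2} ∩ {n0,n3} = {n0}; idom=n0
  n5: preds {n3,n4}: {n0,n3} ∩ {n0,n4} = {n0}; idom=n0

DF derivation:
  n3←n0: walk · to n0
  n3←n1: walk n1 to n0
  n4←n2: walk n2→n1 to n0
  n4←n3: walk n3 to n0
  n5←n3: walk n3 to n0
  n5←n4: walk n4 to n0
  n0: DF=∅
  n1: DF={n3,n4}
  n2: DF={n4}
  n3: DF={n4,n5}
  n4: DF={n5}
  n5: DF=∅

DF(n4) = ["n5"]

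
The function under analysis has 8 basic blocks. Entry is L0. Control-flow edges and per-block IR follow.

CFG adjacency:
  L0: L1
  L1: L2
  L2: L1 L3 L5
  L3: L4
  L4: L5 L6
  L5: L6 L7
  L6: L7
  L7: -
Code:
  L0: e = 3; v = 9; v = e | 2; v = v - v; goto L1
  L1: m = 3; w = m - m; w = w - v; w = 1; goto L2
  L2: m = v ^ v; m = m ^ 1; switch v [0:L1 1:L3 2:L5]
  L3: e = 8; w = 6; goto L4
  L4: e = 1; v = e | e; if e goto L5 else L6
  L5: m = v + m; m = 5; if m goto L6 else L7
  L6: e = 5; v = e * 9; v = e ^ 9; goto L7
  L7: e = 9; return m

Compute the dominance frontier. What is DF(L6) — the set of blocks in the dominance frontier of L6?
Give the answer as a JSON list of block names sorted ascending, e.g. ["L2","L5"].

Answer: ["L7"]

Derivation:
idom tree: L1←L0 L2←L1 L3←L2 L4←L3 L5←L2 L6←L2 L7←L2
Dom at joins:
  L1: preds {L0,L2}: {L0} ∩ {L0,L1,L2} = {L0}; idom=L0
  L5: preds {L2,L4}: {L0,L1,L2} ∩ {L0,L1,L2,L3,L4} = {L0,L1,L2}; idom=L2
  L6: preds {L4,L5}: {L0,L1,L2,L3,L4} ∩ {L0,L1,L2,L5} = {L0,L1,L2}; idom=L2
  L7: preds {L5,L6}: {L0,L1,L2,L5} ∩ {L0,L1,L2,L6} = {L0,L1,L2}; idom=L2

DF derivation:
  join L1 pred L0: · stop@L0
  join L1 pred L2: L2→L1 stop@L0
  join L5 pred L2: · stop@L2
  join L5 pred L4: L4→L3 stop@L2
  join L6 pred L4: L4→L3 stop@L2
  join L6 pred L5: L5 stop@L2
  join L7 pred L5: L5 stop@L2
  join L7 pred L6: L6 stop@L2
  DF(L0)=∅
  DF(L1)={L1}
  DF(L2)={L1}
  DF(L3)={L5,L6}
  DF(L4)={L5,L6}
  DF(L5)={L6,L7}
  DF(L6)={L7}
  DF(L7)=∅

DF(L6) = ["L7"]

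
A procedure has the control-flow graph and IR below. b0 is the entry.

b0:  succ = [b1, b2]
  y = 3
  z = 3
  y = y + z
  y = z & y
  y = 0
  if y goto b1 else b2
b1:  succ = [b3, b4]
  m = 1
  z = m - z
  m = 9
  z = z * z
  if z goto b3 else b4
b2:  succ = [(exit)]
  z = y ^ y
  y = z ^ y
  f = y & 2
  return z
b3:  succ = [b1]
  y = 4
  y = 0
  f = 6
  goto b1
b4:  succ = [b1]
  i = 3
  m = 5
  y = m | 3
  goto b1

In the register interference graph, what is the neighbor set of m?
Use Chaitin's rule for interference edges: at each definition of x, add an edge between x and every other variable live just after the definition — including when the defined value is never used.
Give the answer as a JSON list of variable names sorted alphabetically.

def/use:
  b0: {y,z} / ∅
  b1: {m,z} / {z}
  b2: {f,y,z} / {y}
  b3: {f,y} / ∅
  b4: {i,m,y} / ∅

Live sets:
  b0 li=∅ lo={y,z}
  b1 li={z} lo={z}
  b2 li={y} lo=∅
  b3 li={z} lo={z}
  b4 li={z} lo={z}

Conflict graph:
  f↔{z}
  i↔{z}
  m↔{z}
  y↔{z}
  z↔{f,i,m,y}

N(m) = ["z"]

Answer: ["z"]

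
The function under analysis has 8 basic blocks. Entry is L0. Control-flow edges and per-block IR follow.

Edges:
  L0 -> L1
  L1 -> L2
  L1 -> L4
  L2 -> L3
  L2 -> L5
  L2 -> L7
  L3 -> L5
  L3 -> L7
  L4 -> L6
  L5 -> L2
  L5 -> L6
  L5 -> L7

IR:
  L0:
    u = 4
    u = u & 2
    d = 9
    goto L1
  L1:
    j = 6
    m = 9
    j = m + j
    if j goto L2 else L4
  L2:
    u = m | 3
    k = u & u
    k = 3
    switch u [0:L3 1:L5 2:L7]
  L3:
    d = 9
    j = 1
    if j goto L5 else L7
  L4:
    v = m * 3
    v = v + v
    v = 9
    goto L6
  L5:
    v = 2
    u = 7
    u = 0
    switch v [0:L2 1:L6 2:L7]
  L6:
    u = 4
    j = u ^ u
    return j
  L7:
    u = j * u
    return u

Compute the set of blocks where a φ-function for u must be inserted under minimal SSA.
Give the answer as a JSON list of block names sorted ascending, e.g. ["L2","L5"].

idom tree: L1←L0 L2←L1 L3←L2 L4←L1 L5←L2 L6←L1 L7←L2
Dom at joins:
  L2: preds {L1,L5}: {L0,L1} ∩ {L0,L1,L2,L5} = {L0,L1}; idom=L1
  L5: preds {L2,L3}: {L0,L1,L2} ∩ {L0,L1,L2,L3} = {L0,L1,L2}; idom=L2
  L6: preds {L4,L5}: {L0,L1,L4} ∩ {L0,L1,L2,L5} = {L0,L1}; idom=L1
  L7: preds {L2,L3,L5}: {L0,L1,L2} ∩ {L0,L1,L2,L3} ∩ {L0,L1,L2,L5} = {L0,L1,L2}; idom=L2

DF derivation:
  L2←L1: walk · to L1
  L2←L5: walk L5→L2 to L1
  L5←L2: walk · to L2
  L5←L3: walk L3 to L2
  L6←L4: walk L4 to L1
  L6←L5: walk L5→L2 to L1
  L7←L2: walk · to L2
  L7←L3: walk L3 to L2
  L7←L5: walk L5 to L2
  DF(L0)=∅
  DF(L1)=∅
  DF(L2)={L2,L6}
  DF(L3)={L5,L7}
  DF(L4)={L6}
  DF(L5)={L2,L6,L7}
  DF(L6)=∅
  DF(L7)=∅

φ for u: defs {L0,L2,L5,L6,L7}
  DF⁺ = {L2,L6,L7}

Answer: ["L2", "L6", "L7"]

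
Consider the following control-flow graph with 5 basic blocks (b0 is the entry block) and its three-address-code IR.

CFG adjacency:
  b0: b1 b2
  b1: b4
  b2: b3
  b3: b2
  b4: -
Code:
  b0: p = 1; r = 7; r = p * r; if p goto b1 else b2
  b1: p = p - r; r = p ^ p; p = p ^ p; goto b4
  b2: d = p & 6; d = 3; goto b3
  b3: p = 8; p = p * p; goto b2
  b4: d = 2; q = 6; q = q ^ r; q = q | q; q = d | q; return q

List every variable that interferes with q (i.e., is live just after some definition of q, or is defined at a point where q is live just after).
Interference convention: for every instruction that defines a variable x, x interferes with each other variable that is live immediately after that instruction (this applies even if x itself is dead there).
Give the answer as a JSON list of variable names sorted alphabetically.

Answer: ["d", "r"]

Working:
def/use:
  b0: {p,r} / ∅
  b1: {p,r} / {p,r}
  b2: {d} / {p}
  b3: {p} / ∅
  b4: {d,q} / {r}

Backward fixpoint:
  b0 li=∅ lo={p,r}
  b1 li={p,r} lo={r}
  b2 li={p} lo=∅
  b3 li=∅ lo={p}
  b4 li={r} lo=∅

Interference:
  d↔{q,r}
  p↔{r}
  q↔{d,r}
  r↔{d,p,q}

N(q) = ["d", "r"]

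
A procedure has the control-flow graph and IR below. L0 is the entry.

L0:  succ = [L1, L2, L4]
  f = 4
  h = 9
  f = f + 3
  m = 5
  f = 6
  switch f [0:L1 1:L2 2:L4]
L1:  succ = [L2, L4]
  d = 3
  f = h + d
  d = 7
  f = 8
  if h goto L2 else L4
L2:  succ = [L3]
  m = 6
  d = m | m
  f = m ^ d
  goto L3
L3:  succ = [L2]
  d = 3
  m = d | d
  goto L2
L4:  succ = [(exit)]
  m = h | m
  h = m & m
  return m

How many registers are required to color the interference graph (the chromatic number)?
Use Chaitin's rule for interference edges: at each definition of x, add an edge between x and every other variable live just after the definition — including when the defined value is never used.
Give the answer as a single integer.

Block summaries:
  L0: def={f,h,m} ue=∅
  L1: def={d,f} ue={h}
  L2: def={d,f,m} ue=∅
  L3: def={d,m} ue=∅
  L4: def={h,m} ue={h,m}

Liveness:
  L0: in=∅ out={h,m}
  L1: in={h,m} out={h,m}
  L2: in=∅ out=∅
  L3: in=∅ out=∅
  L4: in={h,m} out=∅

Interfere edges:
  d↔{h,m}
  f↔{h,m}
  h↔{d,f,m}
  m↔{d,f,h}

Chromatic number:
  lower bound: {d,h,m} mutually conflict ⇒ χ ≥ 3
  assign d→c2 f→c2 h→c0 m→c1 — no edge inside a register ⇒ χ ≤ 3
  χ = 3

Answer: 3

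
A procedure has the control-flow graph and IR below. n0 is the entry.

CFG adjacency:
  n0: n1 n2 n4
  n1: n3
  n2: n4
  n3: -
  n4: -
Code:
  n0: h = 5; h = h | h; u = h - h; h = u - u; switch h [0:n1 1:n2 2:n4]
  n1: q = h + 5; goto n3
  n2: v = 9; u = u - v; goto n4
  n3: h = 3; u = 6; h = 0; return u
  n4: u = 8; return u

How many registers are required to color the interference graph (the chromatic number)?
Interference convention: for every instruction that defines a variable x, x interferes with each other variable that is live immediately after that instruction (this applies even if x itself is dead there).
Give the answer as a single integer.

Block summaries:
  n0 def {h,u} use ∅
  n1 def {q} use {h}
  n2 def {u,v} use {u}
  n3 def {h,u} use ∅
  n4 def {u} use ∅

Backward fixpoint:
  n0 li=∅ lo={h,u}
  n1 li={h} lo=∅
  n2 li={u} lo=∅
  n3 li=∅ lo=∅
  n4 li=∅ lo=∅

Conflict graph:
  h — {u}
  q — ∅
  u — {h,v}
  v — {u}

Colouring:
  {h,u} pairwise interfere (2-clique) ⇒ χ ≥ 2
  2-colouring: R0={q,u}  R1={h,v}
  χ = 2

Answer: 2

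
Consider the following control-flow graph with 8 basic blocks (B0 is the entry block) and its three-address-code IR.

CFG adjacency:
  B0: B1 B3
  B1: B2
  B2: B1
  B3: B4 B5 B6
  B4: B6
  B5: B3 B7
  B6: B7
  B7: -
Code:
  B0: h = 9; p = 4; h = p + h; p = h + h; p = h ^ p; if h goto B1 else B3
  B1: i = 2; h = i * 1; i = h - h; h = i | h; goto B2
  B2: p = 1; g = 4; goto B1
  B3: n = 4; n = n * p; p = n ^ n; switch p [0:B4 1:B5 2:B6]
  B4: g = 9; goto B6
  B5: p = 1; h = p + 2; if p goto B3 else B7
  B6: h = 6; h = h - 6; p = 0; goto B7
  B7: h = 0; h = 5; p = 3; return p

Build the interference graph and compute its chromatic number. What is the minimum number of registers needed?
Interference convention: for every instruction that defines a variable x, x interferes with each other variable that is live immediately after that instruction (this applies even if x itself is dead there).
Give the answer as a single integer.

Answer: 2

Derivation:
Per-block:
  B0: {h,p} / ∅
  B1: {h,i} / ∅
  B2: {g,p} / ∅
  B3: {n,p} / {p}
  B4: {g} / ∅
  B5: {h,p} / ∅
  B6: {h,p} / ∅
  B7: {h,p} / ∅

Live sets:
  B0 li=∅ lo={p}
  B1 li=∅ lo=∅
  B2 li=∅ lo=∅
  B3 li={p} lo=∅
  B4 li=∅ lo=∅
  B5 li=∅ lo={p}
  B6 li=∅ lo=∅
  B7 li=∅ lo=∅

Conflict graph:
  g: ∅
  h: {i,p}
  i: {h}
  n: {p}
  p: {h,n}

Chromatic number:
  {h,i} pairwise interfere (2-clique) ⇒ χ ≥ 2
  assign g→r0 h→r0 i→r1 n→r0 p→r1 — no edge inside a register ⇒ χ ≤ 2
  χ = 2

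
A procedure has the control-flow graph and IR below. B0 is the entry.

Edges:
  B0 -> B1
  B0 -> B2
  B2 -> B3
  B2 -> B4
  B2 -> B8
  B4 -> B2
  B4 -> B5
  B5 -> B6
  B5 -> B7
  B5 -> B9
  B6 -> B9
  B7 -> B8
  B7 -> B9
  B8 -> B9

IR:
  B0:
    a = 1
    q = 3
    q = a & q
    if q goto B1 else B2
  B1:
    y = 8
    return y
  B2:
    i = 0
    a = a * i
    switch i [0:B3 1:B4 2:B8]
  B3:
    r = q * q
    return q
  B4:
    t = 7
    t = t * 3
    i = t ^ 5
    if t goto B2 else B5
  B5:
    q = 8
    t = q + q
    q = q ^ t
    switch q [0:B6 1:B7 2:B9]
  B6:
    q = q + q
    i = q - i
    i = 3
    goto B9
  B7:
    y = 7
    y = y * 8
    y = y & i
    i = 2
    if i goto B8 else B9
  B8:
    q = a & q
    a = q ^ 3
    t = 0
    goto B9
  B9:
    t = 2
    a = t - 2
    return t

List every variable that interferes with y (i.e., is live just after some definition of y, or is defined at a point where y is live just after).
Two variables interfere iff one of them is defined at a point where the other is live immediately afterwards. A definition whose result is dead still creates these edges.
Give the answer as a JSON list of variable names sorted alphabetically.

Answer: ["a", "i", "q"]

Working:
Per-block:
  B0: def={a,q} ue=∅
  B1: def={y} ue=∅
  B2: def={a,i} ue={a}
  B3: def={r} ue={q}
  B4: def={i,t} ue=∅
  B5: def={q,t} ue=∅
  B6: def={i,q} ue={i,q}
  B7: def={i,y} ue={i}
  B8: def={a,q,t} ue={a,q}
  B9: def={a,t} ue=∅

Liveness:
  live B0: ∅→{a,q}
  live B1: ∅→∅
  live B2: {a,q}→{a,q}
  live B3: {q}→∅
  live B4: {a,q}→{a,i,q}
  live B5: {a,i}→{a,i,q}
  live B6: {i,q}→∅
  live B7: {a,i,q}→{a,q}
  live B8: {a,q}→∅
  live B9: ∅→∅

Interfere edges:
  a: {i,q,t,y}
  i: {a,q,t,y}
  q: {a,i,r,t,y}
  r: {q}
  t: {a,i,q}
  y: {a,i,q}

N(y) = ["a", "i", "q"]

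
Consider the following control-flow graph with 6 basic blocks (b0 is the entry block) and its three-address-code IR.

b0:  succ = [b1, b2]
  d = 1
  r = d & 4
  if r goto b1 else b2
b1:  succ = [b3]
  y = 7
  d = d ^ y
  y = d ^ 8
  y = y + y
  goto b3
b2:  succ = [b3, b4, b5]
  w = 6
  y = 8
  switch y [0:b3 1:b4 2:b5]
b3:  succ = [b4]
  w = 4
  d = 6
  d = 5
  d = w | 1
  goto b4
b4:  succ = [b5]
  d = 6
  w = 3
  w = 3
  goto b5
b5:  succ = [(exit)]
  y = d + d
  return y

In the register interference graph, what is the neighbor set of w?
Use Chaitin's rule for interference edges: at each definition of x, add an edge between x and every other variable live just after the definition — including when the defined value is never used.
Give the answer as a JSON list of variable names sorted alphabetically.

Answer: ["d"]

Working:
def/use:
  b0: def={d,r} ue=∅
  b1: def={d,y} ue={d}
  b2: def={w,y} ue=∅
  b3: def={d,w} ue=∅
  b4: def={d,w} ue=∅
  b5: def={y} ue={d}

Liveness:
  b0: in=∅ out={d}
  b1: in={d} out=∅
  b2: in={d} out={d}
  b3: in=∅ out=∅
  b4: in=∅ out={d}
  b5: in={d} out=∅

Interfere edges:
  d↔{r,w,y}
  r↔{d}
  w↔{d}
  y↔{d}

N(w) = ["d"]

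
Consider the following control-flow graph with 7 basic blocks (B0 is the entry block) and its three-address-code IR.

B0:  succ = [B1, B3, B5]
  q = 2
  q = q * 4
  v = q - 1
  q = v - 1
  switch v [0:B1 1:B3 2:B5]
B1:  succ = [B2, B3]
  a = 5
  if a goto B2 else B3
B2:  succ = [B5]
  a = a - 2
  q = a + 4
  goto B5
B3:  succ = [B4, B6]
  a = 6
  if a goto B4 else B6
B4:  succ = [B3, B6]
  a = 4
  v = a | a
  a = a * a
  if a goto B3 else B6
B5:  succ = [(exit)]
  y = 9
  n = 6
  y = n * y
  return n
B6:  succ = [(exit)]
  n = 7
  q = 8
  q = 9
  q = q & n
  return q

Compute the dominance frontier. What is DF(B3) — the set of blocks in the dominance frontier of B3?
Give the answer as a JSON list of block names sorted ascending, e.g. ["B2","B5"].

Answer: ["B3"]

Derivation:
idom tree: B1←B0 B2←B1 B3←B0 B4←B3 B5←B0 B6←B3
Join-block Dom:
  B3: preds {B0,B1,B4}: {B0} ∩ {B0,B1} ∩ {B0,B3,B4} = {B0}; idom=B0
  B5: preds {B0,B2}: {B0} ∩ {B0,B1,B2} = {B0}; idom=B0
  B6: preds {B3,B4}: {B0,B3} ∩ {B0,B3,B4} = {B0,B3}; idom=B3

DF walk-up:
  join B3 pred B0: · stop@B0
  join B3 pred B1: B1 stop@B0
  join B3 pred B4: B4→B3 stop@B0
  join B5 pred B0: · stop@B0
  join B5 pred B2: B2→B1 stop@B0
  join B6 pred B3: · stop@B3
  join B6 pred B4: B4 stop@B3
  DF(B0)=∅
  DF(B1)={B3,B5}
  DF(B2)={B5}
  DF(B3)={B3}
  DF(B4)={B3,B6}
  DF(B5)=∅
  DF(B6)=∅

DF(B3) = ["B3"]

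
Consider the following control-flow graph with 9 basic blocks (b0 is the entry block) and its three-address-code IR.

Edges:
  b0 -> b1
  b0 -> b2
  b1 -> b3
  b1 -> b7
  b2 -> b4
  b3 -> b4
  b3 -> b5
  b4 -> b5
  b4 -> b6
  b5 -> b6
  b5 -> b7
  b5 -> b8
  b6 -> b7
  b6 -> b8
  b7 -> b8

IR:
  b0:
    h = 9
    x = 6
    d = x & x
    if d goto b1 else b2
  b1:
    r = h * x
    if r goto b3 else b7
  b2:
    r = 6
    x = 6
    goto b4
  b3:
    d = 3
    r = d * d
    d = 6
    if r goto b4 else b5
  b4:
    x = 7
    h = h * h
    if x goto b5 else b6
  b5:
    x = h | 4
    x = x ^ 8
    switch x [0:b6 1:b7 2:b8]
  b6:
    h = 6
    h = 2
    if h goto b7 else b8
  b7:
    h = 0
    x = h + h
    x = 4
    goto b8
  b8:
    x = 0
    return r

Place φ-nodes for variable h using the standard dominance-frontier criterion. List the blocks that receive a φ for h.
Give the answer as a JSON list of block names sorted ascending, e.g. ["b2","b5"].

Answer: ["b5", "b6", "b7", "b8"]

Derivation:
idom tree: b1←b0 b2←b0 b3←b1 b4←b0 b5←b0 b6←b0 b7←b0 b8←b0
Dom∩ at merges:
  b4: preds {b2,b3}: {b0,b2} ∩ {b0,b1,b3} = {b0}; idom=b0
  b5: preds {b3,b4}: {b0,b1,b3} ∩ {b0,b4} = {b0}; idom=b0
  b6: preds {b4,b5}: {b0,b4} ∩ {b0,b5} = {b0}; idom=b0
  b7: preds {b1,b5,b6}: {b0,b1} ∩ {b0,b5} ∩ {b0,b6} = {b0}; idom=b0
  b8: preds {b5,b6,b7}: {b0,b5} ∩ {b0,b6} ∩ {b0,b7} = {b0}; idom=b0

DF walk-up:
  b4←b2: walk b2 to b0
  b4←b3: walk b3→b1 to b0
  b5←b3: walk b3→b1 to b0
  b5←b4: walk b4 to b0
  b6←b4: walk b4 to b0
  b6←b5: walk b5 to b0
  b7←b1: walk b1 to b0
  b7←b5: walk b5 to b0
  b7←b6: walk b6 to b0
  b8←b5: walk b5 to b0
  b8←b6: walk b6 to b0
  b8←b7: walk b7 to b0
  b0: DF=∅
  b1: DF={b4,b5,b7}
  b2: DF={b4}
  b3: DF={b4,b5}
  b4: DF={b5,b6}
  b5: DF={b6,b7,b8}
  b6: DF={b7,b8}
  b7: DF={b8}
  b8: DF=∅

φ for h: defs {b0,b4,b6,b7}
  DF⁺ = {b5,b6,b7,b8}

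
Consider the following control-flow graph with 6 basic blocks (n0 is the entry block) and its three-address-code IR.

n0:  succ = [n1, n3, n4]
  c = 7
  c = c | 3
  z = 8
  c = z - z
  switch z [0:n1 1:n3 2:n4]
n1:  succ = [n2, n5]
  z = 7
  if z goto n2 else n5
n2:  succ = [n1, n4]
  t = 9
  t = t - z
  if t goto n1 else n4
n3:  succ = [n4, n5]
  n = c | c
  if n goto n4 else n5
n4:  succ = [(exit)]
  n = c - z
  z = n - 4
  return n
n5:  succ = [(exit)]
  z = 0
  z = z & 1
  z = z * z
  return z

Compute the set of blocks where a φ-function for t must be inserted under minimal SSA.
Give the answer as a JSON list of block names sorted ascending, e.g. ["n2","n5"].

idom tree: n1←n0 n2←n1 n3←n0 n4←n0 n5←n0
Dom∩ at merges:
  n1: preds {n0,n2}: {n0} ∩ {n0,n1,n2} = {n0}; idom=n0
  n4: preds {n0,n2,n3}: {n0} ∩ {n0,n1,n2} ∩ {n0,n3} = {n0}; idom=n0
  n5: preds {n1,n3}: {n0,n1} ∩ {n0,n3} = {n0}; idom=n0

DF derivation:
  n1←n0: walk · to n0
  n1←n2: walk n2→n1 to n0
  n4←n0: walk · to n0
  n4←n2: walk n2→n1 to n0
  n4←n3: walk n3 to n0
  n5←n1: walk n1 to n0
  n5←n3: walk n3 to n0
  DF(n0)=∅
  DF(n1)={n1,n4,n5}
  DF(n2)={n1,n4}
  DF(n3)={n4,n5}
  DF(n4)=∅
  DF(n5)=∅

φ for t: defs {n2}
  DF⁺ = {n1,n4,n5}

Answer: ["n1", "n4", "n5"]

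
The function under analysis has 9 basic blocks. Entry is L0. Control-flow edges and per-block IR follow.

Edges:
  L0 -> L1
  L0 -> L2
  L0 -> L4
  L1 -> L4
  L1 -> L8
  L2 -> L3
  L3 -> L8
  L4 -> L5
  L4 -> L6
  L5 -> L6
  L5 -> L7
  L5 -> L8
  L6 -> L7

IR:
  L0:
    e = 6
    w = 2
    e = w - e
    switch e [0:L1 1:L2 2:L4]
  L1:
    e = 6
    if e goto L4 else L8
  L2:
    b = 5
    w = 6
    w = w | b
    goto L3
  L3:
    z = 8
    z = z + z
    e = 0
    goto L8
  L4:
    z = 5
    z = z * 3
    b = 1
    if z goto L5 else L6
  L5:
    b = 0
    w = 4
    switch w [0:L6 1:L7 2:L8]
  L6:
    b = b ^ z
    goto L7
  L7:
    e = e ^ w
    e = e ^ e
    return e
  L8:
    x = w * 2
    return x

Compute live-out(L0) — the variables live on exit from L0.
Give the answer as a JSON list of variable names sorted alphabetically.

def/use:
  L0: def={e,w} ue=∅
  L1: def={e} ue=∅
  L2: def={b,w} ue=∅
  L3: def={e,z} ue=∅
  L4: def={b,z} ue=∅
  L5: def={b,w} ue=∅
  L6: def={b} ue={b,z}
  L7: def={e} ue={e,w}
  L8: def={x} ue={w}

Liveness:
  L0 li=∅ lo={e,w}
  L1 li={w} lo={e,w}
  L2 li=∅ lo={w}
  L3 li={w} lo={w}
  L4 li={e,w} lo={b,e,w,z}
  L5 li={e,z} lo={b,e,w,z}
  L6 li={b,e,w,z} lo={e,w}
  L7 li={e,w} lo=∅
  L8 li={w} lo=∅

live-out(L0) = ["e", "w"]

Answer: ["e", "w"]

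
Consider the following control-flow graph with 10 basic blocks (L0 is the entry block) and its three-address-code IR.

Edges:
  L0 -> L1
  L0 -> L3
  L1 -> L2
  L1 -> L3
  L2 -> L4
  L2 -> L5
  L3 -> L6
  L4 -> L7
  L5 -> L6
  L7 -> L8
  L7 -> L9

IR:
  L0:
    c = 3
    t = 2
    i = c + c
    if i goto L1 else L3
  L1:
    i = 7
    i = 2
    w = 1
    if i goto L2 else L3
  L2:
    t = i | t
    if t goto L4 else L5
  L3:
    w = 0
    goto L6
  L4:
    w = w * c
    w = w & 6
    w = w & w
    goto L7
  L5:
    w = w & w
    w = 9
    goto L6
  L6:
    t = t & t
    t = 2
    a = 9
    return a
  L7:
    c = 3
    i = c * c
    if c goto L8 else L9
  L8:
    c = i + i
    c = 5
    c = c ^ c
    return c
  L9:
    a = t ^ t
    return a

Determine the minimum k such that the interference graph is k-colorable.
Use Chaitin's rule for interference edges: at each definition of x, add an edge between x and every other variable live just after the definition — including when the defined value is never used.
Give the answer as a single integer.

Per-block:
  L0: {c,i,t} / ∅
  L1: {i,w} / ∅
  L2: {t} / {i,t}
  L3: {w} / ∅
  L4: {w} / {c,w}
  L5: {w} / {w}
  L6: {a,t} / {t}
  L7: {c,i} / ∅
  L8: {c} / {i}
  L9: {a} / {t}

Live sets:
  L0 li=∅ lo={c,t}
  L1 li={c,t} lo={c,i,t,w}
  L2 li={c,i,t,w} lo={c,t,w}
  L3 li={t} lo={t}
  L4 li={c,t,w} lo={t}
  L5 li={t,w} lo={t}
  L6 li={t} lo=∅
  L7 li={t} lo={i,t}
  L8 li={i} lo=∅
  L9 li={t} lo=∅

Interference:
  a↔∅
  c↔{i,t,w}
  i↔{c,t,w}
  t↔{c,i,w}
  w↔{c,i,t}

Colouring:
  lower bound: {c,i,t,w} mutually conflict ⇒ χ ≥ 4
  assign a→c0 c→c0 i→c1 t→c2 w→c3 — no edge inside a register ⇒ χ ≤ 4
  χ = 4

Answer: 4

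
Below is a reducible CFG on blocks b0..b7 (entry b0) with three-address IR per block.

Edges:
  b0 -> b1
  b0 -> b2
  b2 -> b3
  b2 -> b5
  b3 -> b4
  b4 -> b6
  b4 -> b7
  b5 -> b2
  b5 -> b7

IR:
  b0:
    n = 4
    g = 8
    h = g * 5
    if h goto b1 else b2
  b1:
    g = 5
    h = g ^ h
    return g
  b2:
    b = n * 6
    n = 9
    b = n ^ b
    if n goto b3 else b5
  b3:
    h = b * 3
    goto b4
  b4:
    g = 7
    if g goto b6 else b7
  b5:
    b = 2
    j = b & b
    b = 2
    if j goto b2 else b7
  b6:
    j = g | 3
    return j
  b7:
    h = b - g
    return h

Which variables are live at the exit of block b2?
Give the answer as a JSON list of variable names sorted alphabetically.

Block summaries:
  b0: def={g,h,n} ue=∅
  b1: def={g,h} ue={h}
  b2: def={b,n} ue={n}
  b3: def={h} ue={b}
  b4: def={g} ue=∅
  b5: def={b,j} ue=∅
  b6: def={j} ue={g}
  b7: def={h} ue={b,g}

Liveness:
  b0 li=∅ lo={g,h,n}
  b1 li={h} lo=∅
  b2 li={g,n} lo={b,g,n}
  b3 li={b} lo={b}
  b4 li={b} lo={b,g}
  b5 li={g,n} lo={b,g,n}
  b6 li={g} lo=∅
  b7 li={b,g} lo=∅

live-out(b2) = ["b", "g", "n"]

Answer: ["b", "g", "n"]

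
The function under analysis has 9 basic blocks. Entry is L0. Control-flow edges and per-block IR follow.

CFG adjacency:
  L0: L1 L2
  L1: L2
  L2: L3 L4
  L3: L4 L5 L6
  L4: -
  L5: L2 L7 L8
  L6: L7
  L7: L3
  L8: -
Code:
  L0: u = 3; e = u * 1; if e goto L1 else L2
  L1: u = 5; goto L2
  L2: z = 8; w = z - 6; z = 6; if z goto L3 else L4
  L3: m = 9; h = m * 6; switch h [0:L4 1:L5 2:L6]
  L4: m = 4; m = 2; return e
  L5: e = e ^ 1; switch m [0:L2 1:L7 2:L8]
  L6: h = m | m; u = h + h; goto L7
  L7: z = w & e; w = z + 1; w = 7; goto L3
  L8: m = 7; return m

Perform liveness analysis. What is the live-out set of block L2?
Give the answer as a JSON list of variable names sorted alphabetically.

Answer: ["e", "w"]

Working:
Per-block:
  L0: def={e,u} ue=∅
  L1: def={u} ue=∅
  L2: def={w,z} ue=∅
  L3: def={h,m} ue=∅
  L4: def={m} ue={e}
  L5: def={e} ue={e,m}
  L6: def={h,u} ue={m}
  L7: def={w,z} ue={e,w}
  L8: def={m} ue=∅

Liveness:
  live L0: ∅→{e}
  live L1: {e}→{e}
  live L2: {e}→{e,w}
  live L3: {e,w}→{e,m,w}
  live L4: {e}→∅
  live L5: {e,m,w}→{e,w}
  live L6: {e,m,w}→{e,w}
  live L7: {e,w}→{e,w}
  live L8: ∅→∅

live-out(L2) = ["e", "w"]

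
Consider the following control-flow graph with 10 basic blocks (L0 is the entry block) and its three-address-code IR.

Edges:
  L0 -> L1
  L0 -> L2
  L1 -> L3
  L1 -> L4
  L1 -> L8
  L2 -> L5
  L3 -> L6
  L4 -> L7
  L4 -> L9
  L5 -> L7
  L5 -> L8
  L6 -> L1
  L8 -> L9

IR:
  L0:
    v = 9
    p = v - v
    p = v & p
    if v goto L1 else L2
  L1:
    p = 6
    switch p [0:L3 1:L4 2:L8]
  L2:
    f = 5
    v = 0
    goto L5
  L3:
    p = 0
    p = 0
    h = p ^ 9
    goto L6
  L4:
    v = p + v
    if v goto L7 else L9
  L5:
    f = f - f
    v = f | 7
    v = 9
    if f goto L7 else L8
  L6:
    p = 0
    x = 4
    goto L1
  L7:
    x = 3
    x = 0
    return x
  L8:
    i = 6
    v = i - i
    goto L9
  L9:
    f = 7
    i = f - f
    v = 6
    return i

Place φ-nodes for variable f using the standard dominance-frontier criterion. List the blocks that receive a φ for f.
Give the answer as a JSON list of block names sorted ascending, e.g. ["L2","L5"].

Answer: ["L7", "L8", "L9"]

Working:
idom tree: L1←L0 L2←L0 L3←L1 L4←L1 L5←L2 L6←L3 L7←L0 L8←L0 L9←L0
Dom at joins:
  L1: preds {L0,L6}: {L0} ∩ {L0,L1,L3,L6} = {L0}; idom=L0
  L7: preds {L4,L5}: {L0,L1,L4} ∩ {L0,L2,L5} = {L0}; idom=L0
  L8: preds {L1,L5}: {L0,L1} ∩ {L0,L2,L5} = {L0}; idom=L0
  L9: preds {L4,L8}: {L0,L1,L4} ∩ {L0,L8} = {L0}; idom=L0

DF derivation:
  L1←L0: walk · to L0
  L1←L6: walk L6→L3→L1 to L0
  L7←L4: walk L4→L1 to L0
  L7←L5: walk L5→L2 to L0
  L8←L1: walk L1 to L0
  L8←L5: walk L5→L2 to L0
  L9←L4: walk L4→L1 to L0
  L9←L8: walk L8 to L0
  DF(L0)=∅
  DF(L1)={L1,L7,L8,L9}
  DF(L2)={L7,L8}
  DF(L3)={L1}
  DF(L4)={L7,L9}
  DF(L5)={L7,L8}
  DF(L6)={L1}
  DF(L7)=∅
  DF(L8)={L9}
  DF(L9)=∅

φ for f: defs {L2,L5,L9}
  DF⁺ = {L7,L8,L9}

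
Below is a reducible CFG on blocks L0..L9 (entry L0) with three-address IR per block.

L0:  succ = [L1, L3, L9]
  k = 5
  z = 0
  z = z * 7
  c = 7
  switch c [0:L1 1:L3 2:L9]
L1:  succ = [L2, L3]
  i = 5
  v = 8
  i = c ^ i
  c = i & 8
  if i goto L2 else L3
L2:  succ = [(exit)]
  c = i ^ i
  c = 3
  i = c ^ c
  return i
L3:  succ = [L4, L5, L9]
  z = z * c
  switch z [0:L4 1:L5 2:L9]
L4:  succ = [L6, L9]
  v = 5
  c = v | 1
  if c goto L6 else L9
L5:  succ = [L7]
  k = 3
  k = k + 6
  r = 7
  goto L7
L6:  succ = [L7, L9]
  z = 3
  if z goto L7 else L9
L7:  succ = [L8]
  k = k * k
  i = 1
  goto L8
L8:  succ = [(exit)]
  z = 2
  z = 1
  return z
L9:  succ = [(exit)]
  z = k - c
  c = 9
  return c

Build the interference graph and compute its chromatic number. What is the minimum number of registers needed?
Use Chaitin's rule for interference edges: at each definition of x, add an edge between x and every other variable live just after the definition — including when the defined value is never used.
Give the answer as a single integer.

Per-block:
  L0: {c,k,z} / ∅
  L1: {c,i,v} / {c}
  L2: {c,i} / {i}
  L3: {z} / {c,z}
  L4: {c,v} / ∅
  L5: {k,r} / ∅
  L6: {z} / ∅
  L7: {i,k} / {k}
  L8: {z} / ∅
  L9: {c,z} / {c,k}

Liveness:
  live L0: ∅→{c,k,z}
  live L1: {c,k,z}→{c,i,k,z}
  live L2: {i}→∅
  live L3: {c,k,z}→{c,k}
  live L4: {k}→{c,k}
  live L5: ∅→{k}
  live L6: {c,k}→{c,k}
  live L7: {k}→∅
  live L8: ∅→∅
  live L9: {c,k}→∅

Conflict graph:
  c — {i,k,v,z}
  i — {c,k,v,z}
  k — {c,i,r,v,z}
  r — {k}
  v — {c,i,k,z}
  z — {c,i,k,v}

Colouring:
  {c,i,k,v,z} pairwise interfere (5-clique) ⇒ χ ≥ 5
  5-colouring: r0={k}  r1={c,r}  r2={i}  r3={v}  r4={z}
  χ = 5

Answer: 5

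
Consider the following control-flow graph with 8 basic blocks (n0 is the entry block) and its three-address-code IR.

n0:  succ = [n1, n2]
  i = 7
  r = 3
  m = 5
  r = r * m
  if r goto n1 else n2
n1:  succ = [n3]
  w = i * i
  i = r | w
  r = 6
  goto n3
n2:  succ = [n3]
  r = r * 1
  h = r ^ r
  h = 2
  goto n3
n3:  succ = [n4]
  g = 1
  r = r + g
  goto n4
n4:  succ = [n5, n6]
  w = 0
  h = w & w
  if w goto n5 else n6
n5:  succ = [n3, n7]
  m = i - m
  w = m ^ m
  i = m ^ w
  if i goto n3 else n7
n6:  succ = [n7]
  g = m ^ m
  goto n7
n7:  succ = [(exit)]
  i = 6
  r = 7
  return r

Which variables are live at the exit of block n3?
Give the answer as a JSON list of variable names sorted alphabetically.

Answer: ["i", "m", "r"]

Working:
Block summaries:
  n0 def {i,m,r} use ∅
  n1 def {i,r,w} use {i,r}
  n2 def {h,r} use {r}
  n3 def {g,r} use {r}
  n4 def {h,w} use ∅
  n5 def {i,m,w} use {i,m}
  n6 def {g} use {m}
  n7 def {i,r} use ∅

Live sets:
  n0 li=∅ lo={i,m,r}
  n1 li={i,m,r} lo={i,m,r}
  n2 li={i,m,r} lo={i,m,r}
  n3 li={i,m,r} lo={i,m,r}
  n4 li={i,m,r} lo={i,m,r}
  n5 li={i,m,r} lo={i,m,r}
  n6 li={m} lo=∅
  n7 li=∅ lo=∅

live-out(n3) = ["i", "m", "r"]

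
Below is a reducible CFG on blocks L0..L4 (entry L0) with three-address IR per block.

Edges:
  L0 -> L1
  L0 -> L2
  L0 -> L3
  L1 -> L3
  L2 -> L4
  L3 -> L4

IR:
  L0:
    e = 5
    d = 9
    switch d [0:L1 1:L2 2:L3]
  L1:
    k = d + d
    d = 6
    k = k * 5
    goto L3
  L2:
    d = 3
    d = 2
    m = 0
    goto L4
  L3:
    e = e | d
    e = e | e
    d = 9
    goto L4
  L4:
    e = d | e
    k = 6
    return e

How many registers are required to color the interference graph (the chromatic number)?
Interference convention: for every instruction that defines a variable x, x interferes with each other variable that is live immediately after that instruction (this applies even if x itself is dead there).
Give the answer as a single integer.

Answer: 3

Analysis:
Block summaries:
  L0: def={d,e} ue=∅
  L1: def={d,k} ue={d}
  L2: def={d,m} ue=∅
  L3: def={d,e} ue={d,e}
  L4: def={e,k} ue={d,e}

Backward fixpoint:
  live L0: ∅→{d,e}
  live L1: {d,e}→{d,e}
  live L2: {e}→{d,e}
  live L3: {d,e}→{d,e}
  live L4: {d,e}→∅

Interference:
  d — {e,k,m}
  e — {d,k,m}
  k — {d,e}
  m — {d,e}

Chromatic number:
  {d,e,k} pairwise interfere (3-clique) ⇒ χ ≥ 3
  assign d→r0 e→r1 k→r2 m→r2 — no edge inside a register ⇒ χ ≤ 3
  χ = 3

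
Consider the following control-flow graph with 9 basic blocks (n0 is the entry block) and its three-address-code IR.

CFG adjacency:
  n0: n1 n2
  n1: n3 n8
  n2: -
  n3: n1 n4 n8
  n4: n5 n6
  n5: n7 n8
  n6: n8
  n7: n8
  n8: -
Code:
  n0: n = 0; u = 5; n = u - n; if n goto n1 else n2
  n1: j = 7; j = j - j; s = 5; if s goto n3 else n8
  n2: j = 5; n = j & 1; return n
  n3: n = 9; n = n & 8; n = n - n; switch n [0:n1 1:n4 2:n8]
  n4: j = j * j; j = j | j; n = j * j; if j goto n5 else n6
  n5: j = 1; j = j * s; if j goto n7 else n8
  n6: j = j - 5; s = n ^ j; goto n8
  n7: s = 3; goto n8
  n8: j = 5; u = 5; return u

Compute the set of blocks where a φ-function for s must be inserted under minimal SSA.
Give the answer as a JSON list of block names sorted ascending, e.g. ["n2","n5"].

idom tree: n1←n0 n2←n0 n3←n1 n4←n3 n5←n4 n6←n4 n7←n5 n8←n1
Dom at joins:
  n1: preds {n0,n3}: {n0} ∩ {n0,n1,n3} = {n0}; idom=n0
  n8: preds {n1,n3,n5,n6,n7}: {n0,n1} ∩ {n0,n1,n3} ∩ {n0,n1,n3,n4,n5} ∩ {n0,n1,n3,n4,n6} ∩ {n0,n1,n3,n4,n5,n7} = {n0,n1}; idom=n1

Frontier:
  join n1 pred n0: · stop@n0
  join n1 pred n3: n3→n1 stop@n0
  join n8 pred n1: · stop@n1
  join n8 pred n3: n3 stop@n1
  join n8 pred n5: n5→n4→n3 stop@n1
  join n8 pred n6: n6→n4→n3 stop@n1
  join n8 pred n7: n7→n5→n4→n3 stop@n1
  DF(n0)=∅
  DF(n1)={n1}
  DF(n2)=∅
  DF(n3)={n1,n8}
  DF(n4)={n8}
  DF(n5)={n8}
  DF(n6)={n8}
  DF(n7)={n8}
  DF(n8)=∅

φ for s: defs {n1,n6,n7}
  DF⁺ = {n1,n8}

Answer: ["n1", "n8"]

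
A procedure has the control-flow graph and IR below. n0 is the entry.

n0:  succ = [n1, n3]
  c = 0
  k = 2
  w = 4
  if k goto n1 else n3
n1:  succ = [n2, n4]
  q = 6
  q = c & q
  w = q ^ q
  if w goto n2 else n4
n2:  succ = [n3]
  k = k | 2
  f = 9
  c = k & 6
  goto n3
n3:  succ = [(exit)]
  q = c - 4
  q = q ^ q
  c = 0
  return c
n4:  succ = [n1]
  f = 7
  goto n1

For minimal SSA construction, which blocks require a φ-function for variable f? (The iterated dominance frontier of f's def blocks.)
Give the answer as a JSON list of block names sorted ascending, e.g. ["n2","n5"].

Answer: ["n1", "n3"]

Working:
idom tree: n1←n0 n2←n1 n3←n0 n4←n1
Dom∩ at merges:
  n1: preds {n0,n4}: {n0} ∩ {n0,n1,n4} = {n0}; idom=n0
  n3: preds {n0,n2}: {n0} ∩ {n0,n1,n2} = {n0}; idom=n0

DF walk-up:
  join n1 pred n0: · stop@n0
  join n1 pred n4: n4→n1 stop@n0
  join n3 pred n0: · stop@n0
  join n3 pred n2: n2→n1 stop@n0
  DF(n0)=∅
  DF(n1)={n1,n3}
  DF(n2)={n3}
  DF(n3)=∅
  DF(n4)={n1}

φ for f: defs {n2,n4}
  DF⁺ = {n1,n3}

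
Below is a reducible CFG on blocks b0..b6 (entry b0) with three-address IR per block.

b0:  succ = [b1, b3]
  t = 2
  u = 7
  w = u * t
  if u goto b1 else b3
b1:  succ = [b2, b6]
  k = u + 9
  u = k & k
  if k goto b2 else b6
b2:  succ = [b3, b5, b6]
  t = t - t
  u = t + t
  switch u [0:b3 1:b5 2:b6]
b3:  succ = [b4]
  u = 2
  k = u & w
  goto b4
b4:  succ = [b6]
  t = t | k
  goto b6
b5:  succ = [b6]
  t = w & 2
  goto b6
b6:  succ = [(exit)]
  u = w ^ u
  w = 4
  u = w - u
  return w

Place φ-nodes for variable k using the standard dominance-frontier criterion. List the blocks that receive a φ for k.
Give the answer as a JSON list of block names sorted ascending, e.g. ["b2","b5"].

Answer: ["b3", "b6"]

Derivation:
idom tree: b1←b0 b2←b1 b3←b0 b4←b3 b5←b2 b6←b0
Join-block Dom:
  b3: preds {b0,b2}: {b0} ∩ {b0,b1,b2} = {b0}; idom=b0
  b6: preds {b1,b2,b4,b5}: {b0,b1} ∩ {b0,b1,b2} ∩ {b0,b3,b4} ∩ {b0,b1,b2,b5} = {b0}; idom=b0

DF walk-up:
  b3←b0: walk · to b0
  b3←b2: walk b2→b1 to b0
  b6←b1: walk b1 to b0
  b6←b2: walk b2→b1 to b0
  b6←b4: walk b4→b3 to b0
  b6←b5: walk b5→b2→b1 to b0
  b0: DF=∅
  b1: DF={b3,b6}
  b2: DF={b3,b6}
  b3: DF={b6}
  b4: DF={b6}
  b5: DF={b6}
  b6: DF=∅

φ for k: defs {b1,b3}
  DF⁺ = {b3,b6}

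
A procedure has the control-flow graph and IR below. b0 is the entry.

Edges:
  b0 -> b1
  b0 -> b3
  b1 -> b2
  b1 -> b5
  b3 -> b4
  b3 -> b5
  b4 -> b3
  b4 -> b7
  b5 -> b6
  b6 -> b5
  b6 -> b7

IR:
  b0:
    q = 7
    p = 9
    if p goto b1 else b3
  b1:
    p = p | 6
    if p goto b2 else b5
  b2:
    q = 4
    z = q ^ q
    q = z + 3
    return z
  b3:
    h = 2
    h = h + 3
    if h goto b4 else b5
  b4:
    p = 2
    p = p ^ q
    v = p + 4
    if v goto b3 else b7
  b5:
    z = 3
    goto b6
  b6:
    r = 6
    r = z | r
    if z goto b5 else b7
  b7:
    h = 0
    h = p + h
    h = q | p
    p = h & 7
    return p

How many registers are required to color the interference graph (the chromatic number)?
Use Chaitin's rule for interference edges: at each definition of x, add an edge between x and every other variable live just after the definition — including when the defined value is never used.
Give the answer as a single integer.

Per-block:
  b0: def={p,q} ue=∅
  b1: def={p} ue={p}
  b2: def={q,z} ue=∅
  b3: def={h} ue=∅
  b4: def={p,v} ue={q}
  b5: def={z} ue=∅
  b6: def={r} ue={z}
  b7: def={h,p} ue={p,q}

Live sets:
  b0 li=∅ lo={p,q}
  b1 li={p,q} lo={p,q}
  b2 li=∅ lo=∅
  b3 li={p,q} lo={p,q}
  b4 li={q} lo={p,q}
  b5 li={p,q} lo={p,q,z}
  b6 li={p,q,z} lo={p,q}
  b7 li={p,q} lo=∅

Conflict graph:
  h: {p,q}
  p: {h,q,r,v,z}
  q: {h,p,r,v,z}
  r: {p,q,z}
  v: {p,q}
  z: {p,q,r}

Chromatic number:
  clique {p,q,r,z} ⇒ need ≥ 4
  assign h→r2 p→r0 q→r1 r→r2 v→r2 z→r3 — no edge inside a register ⇒ χ ≤ 4
  χ = 4

Answer: 4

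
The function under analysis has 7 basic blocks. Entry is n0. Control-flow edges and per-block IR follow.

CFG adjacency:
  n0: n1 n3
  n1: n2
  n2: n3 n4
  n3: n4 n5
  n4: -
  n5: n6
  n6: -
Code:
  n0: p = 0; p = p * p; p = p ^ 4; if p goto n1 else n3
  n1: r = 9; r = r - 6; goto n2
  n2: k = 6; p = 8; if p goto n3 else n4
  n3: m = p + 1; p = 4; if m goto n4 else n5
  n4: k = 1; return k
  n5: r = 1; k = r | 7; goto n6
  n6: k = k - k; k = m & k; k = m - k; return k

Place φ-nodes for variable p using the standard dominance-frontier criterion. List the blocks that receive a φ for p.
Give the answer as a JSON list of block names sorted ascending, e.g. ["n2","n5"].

Answer: ["n3", "n4"]

Derivation:
idom tree: n1←n0 n2←n1 n3←n0 n4←n0 n5←n3 n6←n5
Join-block Dom:
  n3: preds {n0,n2}: {n0} ∩ {n0,n1,n2} = {n0}; idom=n0
  n4: preds {n2,n3}: {n0,n1,n2} ∩ {n0,n3} = {n0}; idom=n0

DF walk-up:
  join n3 pred n0: · stop@n0
  join n3 pred n2: n2→n1 stop@n0
  join n4 pred n2: n2→n1 stop@n0
  join n4 pred n3: n3 stop@n0
  DF(n0)=∅
  DF(n1)={n3,n4}
  DF(n2)={n3,n4}
  DF(n3)={n4}
  DF(n4)=∅
  DF(n5)=∅
  DF(n6)=∅

φ for p: defs {n0,n2,n3}
  DF⁺ = {n3,n4}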